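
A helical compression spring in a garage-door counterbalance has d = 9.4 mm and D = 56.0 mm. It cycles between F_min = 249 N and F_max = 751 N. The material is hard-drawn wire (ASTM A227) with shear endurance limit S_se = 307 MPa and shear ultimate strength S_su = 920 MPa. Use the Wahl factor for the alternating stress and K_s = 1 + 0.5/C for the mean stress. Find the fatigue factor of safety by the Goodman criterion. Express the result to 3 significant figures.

C = D/d = 56.0/9.4 = 5.9574; K_W = (4C−1)/(4C−4)+0.615/C = 1.2545; K_s = 1+0.5/C = 1.0839
F_a = (F_max−F_min)/2 = 251 N; F_m = (F_max+F_min)/2 = 500 N
τ_a = K_W·8F_aD/(πd³) = 1.2545 × 43.094 = 54.062 MPa
τ_m = K_s·8F_mD/(πd³) = 1.0839 × 85.845 = 93.05 MPa
Goodman: 1/n_f = τ_a/S_se + τ_m/S_su = 54.062/307 + 93.05/920 = 0.17610 + 0.10114 = 0.27724
n_f = 1/0.27724 = 3.607

3.61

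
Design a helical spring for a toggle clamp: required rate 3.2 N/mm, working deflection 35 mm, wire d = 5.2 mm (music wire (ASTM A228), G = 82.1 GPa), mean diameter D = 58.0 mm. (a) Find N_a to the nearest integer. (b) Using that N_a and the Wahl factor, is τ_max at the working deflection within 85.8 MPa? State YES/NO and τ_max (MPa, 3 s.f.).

N_a = Gd⁴/(8D³k) = (82.1×10³)(5.2⁴)/(8·58.0³·3.2) = 12.02 → N_a = 12
Actual rate k = Gd⁴/(8D³·12) = 3.2048 N/mm
Working load F = kδ = 3.2048·35 = 112.17 N
C = 58.0/5.2 = 11.1538; K_W = (4C−1)/(4C−4)+0.615/C = 1.1290
τ_max = K_W·8FD/(πd³) = 1.1290·117.82 = 133.02 MPa
τ_max > 85.8 MPa → exceeds allowable

(a) 12 coils; (b) NO, τ_max = 133 MPa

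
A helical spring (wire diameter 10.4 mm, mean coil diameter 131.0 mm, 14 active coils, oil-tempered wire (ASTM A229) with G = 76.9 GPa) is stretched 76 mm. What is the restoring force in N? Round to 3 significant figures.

k = Gd⁴/(8D³N_a) = (76.9×10³)(10.4⁴)/(8·131.0³·14) = 3.573 N/mm
F = k·δ = 3.573 × 76 = 271.54 N

272 N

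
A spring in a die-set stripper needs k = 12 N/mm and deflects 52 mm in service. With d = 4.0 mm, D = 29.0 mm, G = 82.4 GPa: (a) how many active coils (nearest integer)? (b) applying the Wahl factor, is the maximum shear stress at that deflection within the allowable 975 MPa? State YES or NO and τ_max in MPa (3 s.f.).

N_a = Gd⁴/(8D³k) = (82.4×10³)(4.0⁴)/(8·29.0³·12) = 9.01 → N_a = 9
Actual rate k = Gd⁴/(8D³·9) = 12.013 N/mm
Working load F = kδ = 12.013·52 = 624.66 N
C = 29.0/4.0 = 7.2500; K_W = (4C−1)/(4C−4)+0.615/C = 1.2048
τ_max = K_W·8FD/(πd³) = 1.2048·720.78 = 868.41 MPa
τ_max ≤ 975 MPa → acceptable

(a) 9 coils; (b) YES, τ_max = 868 MPa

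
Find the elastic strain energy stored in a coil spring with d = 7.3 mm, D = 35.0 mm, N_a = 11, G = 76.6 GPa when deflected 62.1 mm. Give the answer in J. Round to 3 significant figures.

k = Gd⁴/(8D³N_a) = (76.6×10³)(7.3⁴)/(8·35.0³·11) = 57.655 N/mm
U = ½kδ² = 0.5 × 57.655 × 62.1² = 1.1117e+05 N·mm = 111.17 J

111 J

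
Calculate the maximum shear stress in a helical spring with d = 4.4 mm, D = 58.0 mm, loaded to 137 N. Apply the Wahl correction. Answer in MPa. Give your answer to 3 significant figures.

263 MPa

Spring index C = D/d = 58.0/4.4 = 13.1818
K_W = (4C−1)/(4C−4) + 0.615/C = 51.727/48.727 + 0.0467 = 1.1082
τ₀ = 8FD/(πd³) = 8·137·58.0/(π·4.4³) = 63568/267.61 = 237.54 MPa
τ_max = K·τ₀ = 1.1082 × 237.54 = 263.24 MPa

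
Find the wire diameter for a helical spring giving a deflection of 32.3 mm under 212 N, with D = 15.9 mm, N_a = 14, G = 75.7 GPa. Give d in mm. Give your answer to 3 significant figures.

2.50 mm

Required rate k = F/δ = 212/32.3 = 6.5635 N/mm
d = (8D³N_a·k / G)^(1/4) = (8·15.9³·14·6.5635 / (75.7×10³))^0.25
  = (39.034)^0.25 = 2.4995 mm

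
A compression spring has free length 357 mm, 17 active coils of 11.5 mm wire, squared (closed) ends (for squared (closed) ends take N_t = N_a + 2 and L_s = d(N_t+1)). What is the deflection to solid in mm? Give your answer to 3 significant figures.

127 mm

N_t = 19; L_s = 11.5·20 = 230 mm
δ_solid = L₀ − L_s = 357 − 230 = 127 mm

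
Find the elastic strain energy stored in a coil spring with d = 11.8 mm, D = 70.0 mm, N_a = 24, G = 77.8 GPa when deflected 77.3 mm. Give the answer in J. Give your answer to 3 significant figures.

k = Gd⁴/(8D³N_a) = (77.8×10³)(11.8⁴)/(8·70.0³·24) = 22.904 N/mm
U = ½kδ² = 0.5 × 22.904 × 77.3² = 68429 N·mm = 68.429 J

68.4 J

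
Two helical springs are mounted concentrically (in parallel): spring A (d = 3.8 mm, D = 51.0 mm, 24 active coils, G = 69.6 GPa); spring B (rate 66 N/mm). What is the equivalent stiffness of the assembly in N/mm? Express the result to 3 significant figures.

66.6 N/mm

k_A = Gd⁴/(8D³N_a) = (69.6×10³)(3.8⁴)/(8·51.0³·24) = 0.56981 N/mm
Parallel: k_eq = 0.56981 + 66 = 66.57 N/mm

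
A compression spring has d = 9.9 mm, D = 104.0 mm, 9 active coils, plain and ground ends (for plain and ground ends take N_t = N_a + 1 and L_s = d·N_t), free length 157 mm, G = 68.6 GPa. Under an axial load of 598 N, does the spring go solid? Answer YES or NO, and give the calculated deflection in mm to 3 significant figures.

k = Gd⁴/(8D³N_a) = (68.6×10³)(9.9⁴)/(8·104.0³·9) = 8.1364 N/mm
N_t = 10; L_s = 9.9·10 = 99 mm; δ_solid = L₀ − L_s = 157 − 99 = 58 mm
δ = F/k = 598/8.1364 = 73.497 mm
δ ≥ δ_solid → spring goes solid

YES, δ = 73.5 mm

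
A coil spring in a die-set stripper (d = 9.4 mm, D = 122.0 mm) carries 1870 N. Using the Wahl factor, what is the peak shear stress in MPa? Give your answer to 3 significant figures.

Spring index C = D/d = 122.0/9.4 = 12.9787
K_W = (4C−1)/(4C−4) + 0.615/C = 50.915/47.915 + 0.0474 = 1.1100
τ₀ = 8FD/(πd³) = 8·1870·122.0/(π·9.4³) = 1.82512e+06/2609.4 = 699.45 MPa
τ_max = K·τ₀ = 1.1100 × 699.45 = 776.39 MPa

776 MPa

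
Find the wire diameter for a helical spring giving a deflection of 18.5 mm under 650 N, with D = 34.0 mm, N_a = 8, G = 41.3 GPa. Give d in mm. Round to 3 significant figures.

6.80 mm

Required rate k = F/δ = 650/18.5 = 35.135 N/mm
d = (8D³N_a·k / G)^(1/4) = (8·34.0³·8·35.135 / (41.3×10³))^0.25
  = (2140)^0.25 = 6.8015 mm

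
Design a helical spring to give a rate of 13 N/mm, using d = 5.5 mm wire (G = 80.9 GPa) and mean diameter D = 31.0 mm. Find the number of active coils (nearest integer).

N_a = Gd⁴/(8D³k) = (80.9×10³ × 5.5⁴)/(8 × 31.0³ × 13)
    = 7.40286e+07 / 3.09826e+06 = 23.89 → 24 coils

24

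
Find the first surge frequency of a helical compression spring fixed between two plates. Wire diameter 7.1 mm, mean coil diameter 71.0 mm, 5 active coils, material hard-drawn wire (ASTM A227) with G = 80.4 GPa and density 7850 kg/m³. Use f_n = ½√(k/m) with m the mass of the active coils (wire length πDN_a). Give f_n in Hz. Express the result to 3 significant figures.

k = Gd⁴/(8D³N_a) = (80.4×10³)(7.1⁴)/(8·71.0³·5) = 14.271 N/mm = 14271 N/m
Wire length L = πDN_a = π·71.0·5 = 1115.3 mm
m = ρ·(πd²/4)·L = 7850 × 39.592×10⁻⁶ m² × 1.1153 m = 0.34662 kg
f_n = ½√(k/m) = 0.5·√(14271/0.34662) = 0.5·√(41172) = 101.45 Hz

101 Hz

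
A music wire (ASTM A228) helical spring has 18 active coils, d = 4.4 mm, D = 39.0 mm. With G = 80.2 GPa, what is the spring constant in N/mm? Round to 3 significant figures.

k = Gd⁴/(8D³N_a) = (80.2×10³ × 4.4⁴) / (8 × 39.0³ × 18)
  = 3.00597e+07 / 8.54194e+06 = 3.5191 N/mm

3.52 N/mm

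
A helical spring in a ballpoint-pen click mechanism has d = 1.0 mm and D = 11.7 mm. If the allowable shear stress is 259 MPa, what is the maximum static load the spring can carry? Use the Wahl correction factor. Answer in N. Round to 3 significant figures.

C = D/d = 11.7/1.0 = 11.7000
K_W = (4C−1)/(4C−4) + 0.615/C = 45.800/42.800 + 0.0526 = 1.1227
τ_max = K·8FD/(πd³) → F_max = τ_allow·πd³/(8DK)
F_max = 259·π·1.0³/(8·11.7·1.1227) = 813.67/105.08 = 7.7433 N

7.74 N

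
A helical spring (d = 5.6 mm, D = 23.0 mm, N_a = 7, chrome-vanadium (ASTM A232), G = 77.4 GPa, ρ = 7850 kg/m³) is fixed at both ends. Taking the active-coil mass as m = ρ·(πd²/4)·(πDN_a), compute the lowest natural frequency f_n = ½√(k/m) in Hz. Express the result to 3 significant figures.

k = Gd⁴/(8D³N_a) = (77.4×10³)(5.6⁴)/(8·23.0³·7) = 111.72 N/mm = 1.1172e+05 N/m
Wire length L = πDN_a = π·23.0·7 = 505.8 mm
m = ρ·(πd²/4)·L = 7850 × 24.63×10⁻⁶ m² × 0.5058 m = 0.097794 kg
f_n = ½√(k/m) = 0.5·√(1.1172e+05/0.097794) = 0.5·√(1.1424e+06) = 534.41 Hz

534 Hz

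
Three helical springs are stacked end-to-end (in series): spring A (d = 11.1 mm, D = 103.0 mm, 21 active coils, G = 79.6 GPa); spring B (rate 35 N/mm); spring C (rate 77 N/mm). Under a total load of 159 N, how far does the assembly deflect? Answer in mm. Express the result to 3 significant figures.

30.8 mm

k_A = Gd⁴/(8D³N_a) = (79.6×10³)(11.1⁴)/(8·103.0³·21) = 6.5824 N/mm
Series: 1/k_eq = 1/6.5824 + 1/35 + 1/77 = 0.19348; k_eq = 5.1685 N/mm
δ = F/k_eq = 159/5.1685 = 30.763 mm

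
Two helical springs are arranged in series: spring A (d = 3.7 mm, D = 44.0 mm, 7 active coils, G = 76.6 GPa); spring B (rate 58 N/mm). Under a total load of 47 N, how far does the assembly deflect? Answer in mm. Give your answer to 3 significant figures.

k_A = Gd⁴/(8D³N_a) = (76.6×10³)(3.7⁴)/(8·44.0³·7) = 3.0095 N/mm
Series: 1/k_eq = 1/3.0095 + 1/58 = 0.34953; k_eq = 2.861 N/mm
δ = F/k_eq = 47/2.861 = 16.428 mm

16.4 mm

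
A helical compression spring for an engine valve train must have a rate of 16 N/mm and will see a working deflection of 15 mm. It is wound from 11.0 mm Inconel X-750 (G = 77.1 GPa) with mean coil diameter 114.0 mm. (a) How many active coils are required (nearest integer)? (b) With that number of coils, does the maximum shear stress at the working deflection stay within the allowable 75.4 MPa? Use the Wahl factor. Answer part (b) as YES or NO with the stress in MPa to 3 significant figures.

(a) 6 coils; (b) YES, τ_max = 59.2 MPa

N_a = Gd⁴/(8D³k) = (77.1×10³)(11.0⁴)/(8·114.0³·16) = 5.953 → N_a = 6
Actual rate k = Gd⁴/(8D³·6) = 15.873 N/mm
Working load F = kδ = 15.873·15 = 238.1 N
C = 114.0/11.0 = 10.3636; K_W = (4C−1)/(4C−4)+0.615/C = 1.1394
τ_max = K_W·8FD/(πd³) = 1.1394·51.931 = 59.172 MPa
τ_max ≤ 75.4 MPa → acceptable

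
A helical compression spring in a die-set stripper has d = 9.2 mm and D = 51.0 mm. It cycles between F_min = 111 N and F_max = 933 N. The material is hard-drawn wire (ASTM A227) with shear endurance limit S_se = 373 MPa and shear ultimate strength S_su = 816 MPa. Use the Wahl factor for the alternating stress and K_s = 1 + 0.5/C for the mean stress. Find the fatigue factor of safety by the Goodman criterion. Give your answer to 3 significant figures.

2.85

C = D/d = 51.0/9.2 = 5.5435; K_W = (4C−1)/(4C−4)+0.615/C = 1.2760; K_s = 1+0.5/C = 1.0902
F_a = (F_max−F_min)/2 = 411 N; F_m = (F_max+F_min)/2 = 522 N
τ_a = K_W·8F_aD/(πd³) = 1.2760 × 68.547 = 87.467 MPa
τ_m = K_s·8F_mD/(πd³) = 1.0902 × 87.06 = 94.912 MPa
Goodman: 1/n_f = τ_a/S_se + τ_m/S_su = 87.467/373 + 94.912/816 = 0.23450 + 0.11631 = 0.35081
n_f = 1/0.35081 = 2.851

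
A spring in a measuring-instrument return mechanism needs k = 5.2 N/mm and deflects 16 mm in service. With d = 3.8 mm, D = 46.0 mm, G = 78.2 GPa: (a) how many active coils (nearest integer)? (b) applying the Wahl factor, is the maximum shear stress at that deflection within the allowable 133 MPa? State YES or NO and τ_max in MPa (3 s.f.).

(a) 4 coils; (b) NO, τ_max = 200 MPa

N_a = Gd⁴/(8D³k) = (78.2×10³)(3.8⁴)/(8·46.0³·5.2) = 4.027 → N_a = 4
Actual rate k = Gd⁴/(8D³·4) = 5.235 N/mm
Working load F = kδ = 5.235·16 = 83.76 N
C = 46.0/3.8 = 12.1053; K_W = (4C−1)/(4C−4)+0.615/C = 1.1183
τ_max = K_W·8FD/(πd³) = 1.1183·178.81 = 199.97 MPa
τ_max > 133 MPa → exceeds allowable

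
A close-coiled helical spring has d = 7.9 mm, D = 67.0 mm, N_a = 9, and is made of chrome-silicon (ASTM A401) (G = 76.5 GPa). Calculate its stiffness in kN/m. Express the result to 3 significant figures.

13.8 kN/m

k = Gd⁴/(8D³N_a) = (76.5×10³ × 7.9⁴) / (8 × 67.0³ × 9)
  = 2.97968e+08 / 2.16549e+07 = 13.76 N/mm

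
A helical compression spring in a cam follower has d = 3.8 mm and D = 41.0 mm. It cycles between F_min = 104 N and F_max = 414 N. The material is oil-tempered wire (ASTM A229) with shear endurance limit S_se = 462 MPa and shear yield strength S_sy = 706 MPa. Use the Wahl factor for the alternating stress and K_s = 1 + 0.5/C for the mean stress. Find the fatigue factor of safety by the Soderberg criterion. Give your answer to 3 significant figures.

0.688

C = D/d = 41.0/3.8 = 10.7895; K_W = (4C−1)/(4C−4)+0.615/C = 1.1336; K_s = 1+0.5/C = 1.0463
F_a = (F_max−F_min)/2 = 155 N; F_m = (F_max+F_min)/2 = 259 N
τ_a = K_W·8F_aD/(πd³) = 1.1336 × 294.92 = 334.33 MPa
τ_m = K_s·8F_mD/(πd³) = 1.0463 × 492.8 = 515.64 MPa
Soderberg: 1/n_f = τ_a/S_se + τ_m/S_sy = 334.33/462 + 515.64/706 = 0.72365 + 0.73037 = 1.454
n_f = 1/1.454 = 0.6878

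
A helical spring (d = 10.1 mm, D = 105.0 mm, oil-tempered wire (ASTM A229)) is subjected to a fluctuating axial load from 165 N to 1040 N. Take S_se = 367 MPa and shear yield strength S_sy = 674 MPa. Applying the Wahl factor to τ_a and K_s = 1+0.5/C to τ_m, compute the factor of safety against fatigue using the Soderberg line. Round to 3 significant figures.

1.68

C = D/d = 105.0/10.1 = 10.3960; K_W = (4C−1)/(4C−4)+0.615/C = 1.1390; K_s = 1+0.5/C = 1.0481
F_a = (F_max−F_min)/2 = 437.5 N; F_m = (F_max+F_min)/2 = 602.5 N
τ_a = K_W·8F_aD/(πd³) = 1.1390 × 113.54 = 129.32 MPa
τ_m = K_s·8F_mD/(πd³) = 1.0481 × 156.36 = 163.88 MPa
Soderberg: 1/n_f = τ_a/S_se + τ_m/S_sy = 129.32/367 + 163.88/674 = 0.35236 + 0.24314 = 0.59551
n_f = 1/0.59551 = 1.679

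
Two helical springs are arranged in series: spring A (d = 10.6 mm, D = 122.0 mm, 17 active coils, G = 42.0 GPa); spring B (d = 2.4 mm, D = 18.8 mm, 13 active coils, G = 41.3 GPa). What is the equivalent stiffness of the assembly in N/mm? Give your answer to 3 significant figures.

k_A = Gd⁴/(8D³N_a) = (42.0×10³)(10.6⁴)/(8·122.0³·17) = 2.1471 N/mm
k_B = Gd⁴/(8D³N_a) = (41.3×10³)(2.4⁴)/(8·18.8³·13) = 1.9828 N/mm
Series: 1/k_eq = 1/2.1471 + 1/1.9828 = 0.97007; k_eq = 1.0309 N/mm

1.03 N/mm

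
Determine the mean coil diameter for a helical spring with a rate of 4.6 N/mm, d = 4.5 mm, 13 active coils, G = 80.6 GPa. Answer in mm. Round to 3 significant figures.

D = (Gd⁴/(8N_a·k))^(1/3) = (80.6×10³·4.5⁴/(8·13·4.6))^(1/3)
  = (69086.6)^(1/3) = 41.0328 mm

41.0 mm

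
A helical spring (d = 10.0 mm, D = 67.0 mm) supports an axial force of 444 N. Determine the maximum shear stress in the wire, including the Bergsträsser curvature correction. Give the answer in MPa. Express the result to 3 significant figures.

Spring index C = D/d = 67.0/10.0 = 6.7000
K_B = (4C+2)/(4C−3) = 28.800/23.800 = 1.2101
τ₀ = 8FD/(πd³) = 8·444·67.0/(π·10.0³) = 237984/3141.6 = 75.753 MPa
τ_max = K·τ₀ = 1.2101 × 75.753 = 91.667 MPa

91.7 MPa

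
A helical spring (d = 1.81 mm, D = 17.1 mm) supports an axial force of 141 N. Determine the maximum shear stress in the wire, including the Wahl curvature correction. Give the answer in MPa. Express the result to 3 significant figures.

1190 MPa

Spring index C = D/d = 17.1/1.81 = 9.4475
K_W = (4C−1)/(4C−4) + 0.615/C = 36.790/33.790 + 0.0651 = 1.1539
τ₀ = 8FD/(πd³) = 8·141·17.1/(π·1.81³) = 19288.8/18.629 = 1035.4 MPa
τ_max = K·τ₀ = 1.1539 × 1035.4 = 1194.8 MPa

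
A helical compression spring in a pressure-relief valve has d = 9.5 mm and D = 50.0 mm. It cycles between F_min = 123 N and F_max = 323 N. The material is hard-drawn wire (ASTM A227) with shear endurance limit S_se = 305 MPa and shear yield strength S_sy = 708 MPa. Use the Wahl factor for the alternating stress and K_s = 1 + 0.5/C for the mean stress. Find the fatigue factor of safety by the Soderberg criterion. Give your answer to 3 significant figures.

C = D/d = 50.0/9.5 = 5.2632; K_W = (4C−1)/(4C−4)+0.615/C = 1.2928; K_s = 1+0.5/C = 1.0950
F_a = (F_max−F_min)/2 = 100 N; F_m = (F_max+F_min)/2 = 223 N
τ_a = K_W·8F_aD/(πd³) = 1.2928 × 14.85 = 19.198 MPa
τ_m = K_s·8F_mD/(πd³) = 1.0950 × 33.116 = 36.263 MPa
Soderberg: 1/n_f = τ_a/S_se + τ_m/S_sy = 19.198/305 + 36.263/708 = 0.06295 + 0.05122 = 0.11416
n_f = 1/0.11416 = 8.759

8.76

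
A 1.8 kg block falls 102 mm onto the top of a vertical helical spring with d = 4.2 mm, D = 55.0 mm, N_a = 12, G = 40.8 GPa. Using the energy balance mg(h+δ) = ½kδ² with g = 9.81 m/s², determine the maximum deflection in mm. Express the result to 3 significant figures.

k = Gd⁴/(8D³N_a) = (40.8×10³)(4.2⁴)/(8·55.0³·12) = 0.79487 N/mm
W = mg = 1.8 × 9.81 = 17.658 N
½kδ² − Wδ − Wh = 0 → δ = (W + √(W² + 2kWh))/k
δ = (17.658 + √(311.8 + 2863.32))/0.79487 = (17.658 + 56.348)/0.79487 = 93.104 mm

93.1 mm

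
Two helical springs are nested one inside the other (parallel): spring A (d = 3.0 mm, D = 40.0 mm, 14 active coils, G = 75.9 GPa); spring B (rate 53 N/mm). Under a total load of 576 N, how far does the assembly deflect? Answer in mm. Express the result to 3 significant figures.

10.7 mm

k_A = Gd⁴/(8D³N_a) = (75.9×10³)(3.0⁴)/(8·40.0³·14) = 0.85769 N/mm
Parallel: k_eq = 0.85769 + 53 = 53.858 N/mm
δ = F/k_eq = 576/53.858 = 10.695 mm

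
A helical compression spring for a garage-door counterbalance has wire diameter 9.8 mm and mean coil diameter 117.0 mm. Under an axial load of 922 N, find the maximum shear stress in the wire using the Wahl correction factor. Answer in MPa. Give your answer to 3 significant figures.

327 MPa

Spring index C = D/d = 117.0/9.8 = 11.9388
K_W = (4C−1)/(4C−4) + 0.615/C = 46.755/43.755 + 0.0515 = 1.1201
τ₀ = 8FD/(πd³) = 8·922·117.0/(π·9.8³) = 862992/2956.8 = 291.86 MPa
τ_max = K·τ₀ = 1.1201 × 291.86 = 326.91 MPa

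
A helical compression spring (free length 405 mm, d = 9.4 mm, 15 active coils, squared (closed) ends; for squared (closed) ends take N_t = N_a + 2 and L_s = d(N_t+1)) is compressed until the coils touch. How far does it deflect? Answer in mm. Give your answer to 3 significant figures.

N_t = 17; L_s = 9.4·18 = 169.2 mm
δ_solid = L₀ − L_s = 405 − 169.2 = 235.8 mm

236 mm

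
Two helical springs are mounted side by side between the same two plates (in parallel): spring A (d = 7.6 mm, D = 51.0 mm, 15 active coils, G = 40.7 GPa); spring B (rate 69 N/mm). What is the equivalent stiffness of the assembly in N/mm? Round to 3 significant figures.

k_A = Gd⁴/(8D³N_a) = (40.7×10³)(7.6⁴)/(8·51.0³·15) = 8.5302 N/mm
Parallel: k_eq = 8.5302 + 69 = 77.53 N/mm

77.5 N/mm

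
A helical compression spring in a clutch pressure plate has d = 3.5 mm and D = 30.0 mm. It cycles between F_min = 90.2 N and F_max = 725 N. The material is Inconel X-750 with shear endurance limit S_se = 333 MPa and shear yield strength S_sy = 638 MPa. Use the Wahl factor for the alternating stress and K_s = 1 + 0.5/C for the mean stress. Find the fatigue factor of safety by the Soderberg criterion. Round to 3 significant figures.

C = D/d = 30.0/3.5 = 8.5714; K_W = (4C−1)/(4C−4)+0.615/C = 1.1708; K_s = 1+0.5/C = 1.0583
F_a = (F_max−F_min)/2 = 317.4 N; F_m = (F_max+F_min)/2 = 407.6 N
τ_a = K_W·8F_aD/(πd³) = 1.1708 × 565.54 = 662.14 MPa
τ_m = K_s·8F_mD/(πd³) = 1.0583 × 726.26 = 768.62 MPa
Soderberg: 1/n_f = τ_a/S_se + τ_m/S_sy = 662.14/333 + 768.62/638 = 1.98841 + 1.20474 = 3.1931
n_f = 1/3.1931 = 0.3132

0.313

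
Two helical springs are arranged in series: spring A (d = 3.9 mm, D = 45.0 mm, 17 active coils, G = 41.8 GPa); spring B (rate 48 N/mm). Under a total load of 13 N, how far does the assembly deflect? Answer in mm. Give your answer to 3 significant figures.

k_A = Gd⁴/(8D³N_a) = (41.8×10³)(3.9⁴)/(8·45.0³·17) = 0.78029 N/mm
Series: 1/k_eq = 1/0.78029 + 1/48 = 1.3024; k_eq = 0.76781 N/mm
δ = F/k_eq = 13/0.76781 = 16.931 mm

16.9 mm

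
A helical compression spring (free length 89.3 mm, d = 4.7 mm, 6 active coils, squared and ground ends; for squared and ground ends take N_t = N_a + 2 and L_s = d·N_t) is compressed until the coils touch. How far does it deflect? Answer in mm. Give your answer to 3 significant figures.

51.7 mm

N_t = 8; L_s = 4.7·8 = 37.6 mm
δ_solid = L₀ − L_s = 89.3 − 37.6 = 51.7 mm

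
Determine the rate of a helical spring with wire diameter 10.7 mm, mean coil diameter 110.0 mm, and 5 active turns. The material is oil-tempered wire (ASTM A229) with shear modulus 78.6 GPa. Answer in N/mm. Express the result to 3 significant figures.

19.4 N/mm

k = Gd⁴/(8D³N_a) = (78.6×10³ × 10.7⁴) / (8 × 110.0³ × 5)
  = 1.03029e+09 / 5.324e+07 = 19.352 N/mm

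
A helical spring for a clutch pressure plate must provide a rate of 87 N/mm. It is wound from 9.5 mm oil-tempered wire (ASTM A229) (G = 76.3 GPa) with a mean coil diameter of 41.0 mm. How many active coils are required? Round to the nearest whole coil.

N_a = Gd⁴/(8D³k) = (76.3×10³ × 9.5⁴)/(8 × 41.0³ × 87)
    = 6.21468e+08 / 4.7969e+07 = 12.96 → 13 coils

13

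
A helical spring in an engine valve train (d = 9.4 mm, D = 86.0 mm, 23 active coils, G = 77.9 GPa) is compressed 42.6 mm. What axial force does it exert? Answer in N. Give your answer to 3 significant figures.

221 N

k = Gd⁴/(8D³N_a) = (77.9×10³)(9.4⁴)/(8·86.0³·23) = 5.1968 N/mm
F = k·δ = 5.1968 × 42.6 = 221.38 N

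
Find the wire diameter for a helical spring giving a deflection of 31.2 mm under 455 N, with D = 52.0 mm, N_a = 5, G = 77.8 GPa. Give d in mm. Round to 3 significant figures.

5.70 mm

Required rate k = F/δ = 455/31.2 = 14.583 N/mm
d = (8D³N_a·k / G)^(1/4) = (8·52.0³·5·14.583 / (77.8×10³))^0.25
  = (1054.3)^0.25 = 5.6982 mm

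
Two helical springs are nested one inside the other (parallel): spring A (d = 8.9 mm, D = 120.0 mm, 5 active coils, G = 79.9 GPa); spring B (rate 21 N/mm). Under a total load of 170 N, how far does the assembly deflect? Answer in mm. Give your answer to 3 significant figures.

k_A = Gd⁴/(8D³N_a) = (79.9×10³)(8.9⁴)/(8·120.0³·5) = 7.2528 N/mm
Parallel: k_eq = 7.2528 + 21 = 28.253 N/mm
δ = F/k_eq = 170/28.253 = 6.0171 mm

6.02 mm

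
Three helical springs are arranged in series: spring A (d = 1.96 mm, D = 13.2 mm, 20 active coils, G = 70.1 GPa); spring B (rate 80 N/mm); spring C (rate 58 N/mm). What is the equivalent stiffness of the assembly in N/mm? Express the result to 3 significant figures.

2.59 N/mm

k_A = Gd⁴/(8D³N_a) = (70.1×10³)(1.96⁴)/(8·13.2³·20) = 2.8113 N/mm
Series: 1/k_eq = 1/2.8113 + 1/80 + 1/58 = 0.38545; k_eq = 2.5943 N/mm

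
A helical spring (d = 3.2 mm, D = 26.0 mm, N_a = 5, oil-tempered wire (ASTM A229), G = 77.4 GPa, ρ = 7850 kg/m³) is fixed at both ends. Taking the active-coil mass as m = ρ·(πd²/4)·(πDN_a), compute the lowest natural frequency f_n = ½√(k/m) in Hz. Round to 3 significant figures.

k = Gd⁴/(8D³N_a) = (77.4×10³)(3.2⁴)/(8·26.0³·5) = 11.544 N/mm = 11544 N/m
Wire length L = πDN_a = π·26.0·5 = 408.41 mm
m = ρ·(πd²/4)·L = 7850 × 8.0425×10⁻⁶ m² × 0.40841 m = 0.025784 kg
f_n = ½√(k/m) = 0.5·√(11544/0.025784) = 0.5·√(4.4772e+05) = 334.56 Hz

335 Hz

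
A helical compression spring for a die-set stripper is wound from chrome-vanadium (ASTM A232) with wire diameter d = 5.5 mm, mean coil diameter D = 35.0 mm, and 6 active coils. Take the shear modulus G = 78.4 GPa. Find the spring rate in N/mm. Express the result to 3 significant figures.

34.9 N/mm

k = Gd⁴/(8D³N_a) = (78.4×10³ × 5.5⁴) / (8 × 35.0³ × 6)
  = 7.17409e+07 / 2.058e+06 = 34.86 N/mm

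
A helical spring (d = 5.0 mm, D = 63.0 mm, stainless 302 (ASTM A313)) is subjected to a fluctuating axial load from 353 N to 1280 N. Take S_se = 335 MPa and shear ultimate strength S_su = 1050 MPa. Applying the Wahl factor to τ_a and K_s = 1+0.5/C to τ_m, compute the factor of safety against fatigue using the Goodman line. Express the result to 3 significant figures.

C = D/d = 63.0/5.0 = 12.6000; K_W = (4C−1)/(4C−4)+0.615/C = 1.1135; K_s = 1+0.5/C = 1.0397
F_a = (F_max−F_min)/2 = 463.5 N; F_m = (F_max+F_min)/2 = 816.5 N
τ_a = K_W·8F_aD/(πd³) = 1.1135 × 594.87 = 662.36 MPa
τ_m = K_s·8F_mD/(πd³) = 1.0397 × 1047.9 = 1089.5 MPa
Goodman: 1/n_f = τ_a/S_se + τ_m/S_su = 662.36/335 + 1089.5/1050 = 1.97721 + 1.03762 = 3.0148
n_f = 1/3.0148 = 0.3317

0.332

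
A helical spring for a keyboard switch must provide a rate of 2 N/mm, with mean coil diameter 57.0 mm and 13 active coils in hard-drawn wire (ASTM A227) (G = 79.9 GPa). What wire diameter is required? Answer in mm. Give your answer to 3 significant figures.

d = (8D³N_a·k / G)^(1/4) = (8·57.0³·13·2 / (79.9×10³))^0.25
  = (482.1)^0.25 = 4.6858 mm

4.69 mm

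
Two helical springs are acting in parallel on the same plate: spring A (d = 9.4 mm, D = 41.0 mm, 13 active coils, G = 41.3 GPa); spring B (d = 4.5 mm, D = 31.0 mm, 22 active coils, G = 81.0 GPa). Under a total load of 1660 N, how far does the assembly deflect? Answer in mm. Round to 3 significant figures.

k_A = Gd⁴/(8D³N_a) = (41.3×10³)(9.4⁴)/(8·41.0³·13) = 44.986 N/mm
k_B = Gd⁴/(8D³N_a) = (81.0×10³)(4.5⁴)/(8·31.0³·22) = 6.3349 N/mm
Parallel: k_eq = 44.986 + 6.3349 = 51.321 N/mm
δ = F/k_eq = 1660/51.321 = 32.346 mm

32.3 mm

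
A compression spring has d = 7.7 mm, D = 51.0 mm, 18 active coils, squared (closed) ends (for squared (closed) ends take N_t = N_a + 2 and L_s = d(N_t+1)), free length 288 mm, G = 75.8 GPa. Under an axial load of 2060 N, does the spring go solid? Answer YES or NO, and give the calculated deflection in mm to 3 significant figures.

k = Gd⁴/(8D³N_a) = (75.8×10³)(7.7⁴)/(8·51.0³·18) = 13.95 N/mm
N_t = 20; L_s = 7.7·21 = 161.7 mm; δ_solid = L₀ − L_s = 288 − 161.7 = 126.3 mm
δ = F/k = 2060/13.95 = 147.68 mm
δ ≥ δ_solid → spring goes solid

YES, δ = 148 mm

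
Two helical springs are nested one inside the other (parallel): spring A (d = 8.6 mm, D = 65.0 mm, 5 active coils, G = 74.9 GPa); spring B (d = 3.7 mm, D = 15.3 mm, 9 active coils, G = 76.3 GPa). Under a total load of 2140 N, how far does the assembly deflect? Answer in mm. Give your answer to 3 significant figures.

23.1 mm

k_A = Gd⁴/(8D³N_a) = (74.9×10³)(8.6⁴)/(8·65.0³·5) = 37.297 N/mm
k_B = Gd⁴/(8D³N_a) = (76.3×10³)(3.7⁴)/(8·15.3³·9) = 55.453 N/mm
Parallel: k_eq = 37.297 + 55.453 = 92.75 N/mm
δ = F/k_eq = 2140/92.75 = 23.073 mm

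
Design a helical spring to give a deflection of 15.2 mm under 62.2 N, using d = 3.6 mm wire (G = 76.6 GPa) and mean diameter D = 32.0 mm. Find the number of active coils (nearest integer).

Required rate k = F/δ = 62.2/15.2 = 4.0921 N/mm
N_a = Gd⁴/(8D³k) = (76.6×10³ × 3.6⁴)/(8 × 32.0³ × 4.0921)
    = 1.28659e+07 / 1.07272e+06 = 11.99 → 12 coils

12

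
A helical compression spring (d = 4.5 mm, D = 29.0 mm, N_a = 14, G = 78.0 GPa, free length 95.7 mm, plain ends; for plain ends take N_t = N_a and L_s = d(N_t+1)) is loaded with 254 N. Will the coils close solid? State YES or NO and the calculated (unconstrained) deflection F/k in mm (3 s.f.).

NO, δ = 21.7 mm

k = Gd⁴/(8D³N_a) = (78.0×10³)(4.5⁴)/(8·29.0³·14) = 11.709 N/mm
N_t = 14; L_s = 4.5·15 = 67.5 mm; δ_solid = L₀ − L_s = 95.7 − 67.5 = 28.2 mm
δ = F/k = 254/11.709 = 21.692 mm
δ < δ_solid → spring does not go solid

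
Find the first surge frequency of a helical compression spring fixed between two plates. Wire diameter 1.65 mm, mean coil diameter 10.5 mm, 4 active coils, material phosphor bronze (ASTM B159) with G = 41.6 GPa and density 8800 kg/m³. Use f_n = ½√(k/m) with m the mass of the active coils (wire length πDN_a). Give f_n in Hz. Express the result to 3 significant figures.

915 Hz

k = Gd⁴/(8D³N_a) = (41.6×10³)(1.65⁴)/(8·10.5³·4) = 8.3236 N/mm = 8323.6 N/m
Wire length L = πDN_a = π·10.5·4 = 131.95 mm
m = ρ·(πd²/4)·L = 8800 × 2.1382×10⁻⁶ m² × 0.13195 m = 0.0024828 kg
f_n = ½√(k/m) = 0.5·√(8323.6/0.0024828) = 0.5·√(3.3525e+06) = 915.49 Hz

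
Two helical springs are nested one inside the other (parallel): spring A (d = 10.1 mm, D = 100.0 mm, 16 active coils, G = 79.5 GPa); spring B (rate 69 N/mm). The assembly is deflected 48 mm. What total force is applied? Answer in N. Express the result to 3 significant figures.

k_A = Gd⁴/(8D³N_a) = (79.5×10³)(10.1⁴)/(8·100.0³·16) = 6.4631 N/mm
Parallel: k_eq = 6.4631 + 69 = 75.463 N/mm
F = k_eq·δ = 75.463·48 = 3622.2 N

3620 N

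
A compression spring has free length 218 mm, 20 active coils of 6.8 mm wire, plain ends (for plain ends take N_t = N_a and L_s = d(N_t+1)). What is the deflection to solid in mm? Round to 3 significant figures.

N_t = 20; L_s = 6.8·21 = 142.8 mm
δ_solid = L₀ − L_s = 218 − 142.8 = 75.2 mm

75.2 mm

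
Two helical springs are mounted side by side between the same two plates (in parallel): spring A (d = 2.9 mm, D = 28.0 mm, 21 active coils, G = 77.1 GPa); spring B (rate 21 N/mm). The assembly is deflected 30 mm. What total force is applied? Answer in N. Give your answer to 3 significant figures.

674 N

k_A = Gd⁴/(8D³N_a) = (77.1×10³)(2.9⁴)/(8·28.0³·21) = 1.4786 N/mm
Parallel: k_eq = 1.4786 + 21 = 22.479 N/mm
F = k_eq·δ = 22.479·30 = 674.36 N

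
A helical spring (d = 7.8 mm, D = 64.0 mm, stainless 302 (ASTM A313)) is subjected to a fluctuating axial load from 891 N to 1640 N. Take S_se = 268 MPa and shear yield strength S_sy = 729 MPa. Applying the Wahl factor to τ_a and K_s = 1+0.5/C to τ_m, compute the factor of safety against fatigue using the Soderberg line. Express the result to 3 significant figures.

0.834

C = D/d = 64.0/7.8 = 8.2051; K_W = (4C−1)/(4C−4)+0.615/C = 1.1790; K_s = 1+0.5/C = 1.0609
F_a = (F_max−F_min)/2 = 374.5 N; F_m = (F_max+F_min)/2 = 1265.5 N
τ_a = K_W·8F_aD/(πd³) = 1.1790 × 128.61 = 151.64 MPa
τ_m = K_s·8F_mD/(πd³) = 1.0609 × 434.61 = 461.09 MPa
Soderberg: 1/n_f = τ_a/S_se + τ_m/S_sy = 151.64/268 + 461.09/729 = 0.56583 + 0.63250 = 1.1983
n_f = 1/1.1983 = 0.8345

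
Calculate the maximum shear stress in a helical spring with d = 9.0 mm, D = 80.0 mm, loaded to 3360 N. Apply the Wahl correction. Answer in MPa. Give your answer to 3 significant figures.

1090 MPa

Spring index C = D/d = 80.0/9.0 = 8.8889
K_W = (4C−1)/(4C−4) + 0.615/C = 34.556/31.556 + 0.0692 = 1.1643
τ₀ = 8FD/(πd³) = 8·3360·80.0/(π·9.0³) = 2.1504e+06/2290.2 = 938.95 MPa
τ_max = K·τ₀ = 1.1643 × 938.95 = 1093.2 MPa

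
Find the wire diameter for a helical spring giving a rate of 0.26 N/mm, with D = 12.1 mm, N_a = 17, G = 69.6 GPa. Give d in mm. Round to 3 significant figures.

d = (8D³N_a·k / G)^(1/4) = (8·12.1³·17·0.26 / (69.6×10³))^0.25
  = (0.90003)^0.25 = 0.9740 mm

0.974 mm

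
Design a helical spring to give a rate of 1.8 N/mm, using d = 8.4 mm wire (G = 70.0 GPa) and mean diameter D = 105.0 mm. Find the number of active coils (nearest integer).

N_a = Gd⁴/(8D³k) = (70.0×10³ × 8.4⁴)/(8 × 105.0³ × 1.8)
    = 3.4851e+08 / 1.66698e+07 = 20.91 → 21 coils

21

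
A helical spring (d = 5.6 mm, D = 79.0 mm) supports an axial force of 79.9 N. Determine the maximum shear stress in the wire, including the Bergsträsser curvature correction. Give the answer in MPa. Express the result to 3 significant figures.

Spring index C = D/d = 79.0/5.6 = 14.1071
K_B = (4C+2)/(4C−3) = 58.429/53.429 = 1.0936
τ₀ = 8FD/(πd³) = 8·79.9·79.0/(π·5.6³) = 50496.8/551.71 = 91.527 MPa
τ_max = K·τ₀ = 1.0936 × 91.527 = 100.09 MPa

100 MPa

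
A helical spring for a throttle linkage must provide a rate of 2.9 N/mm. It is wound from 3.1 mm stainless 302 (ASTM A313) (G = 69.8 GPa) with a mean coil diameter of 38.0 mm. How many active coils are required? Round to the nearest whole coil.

5

N_a = Gd⁴/(8D³k) = (69.8×10³ × 3.1⁴)/(8 × 38.0³ × 2.9)
    = 6.44618e+06 / 1.27303e+06 = 5.064 → 5 coils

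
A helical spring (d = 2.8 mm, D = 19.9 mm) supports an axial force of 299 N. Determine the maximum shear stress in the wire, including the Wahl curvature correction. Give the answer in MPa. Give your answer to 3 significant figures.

Spring index C = D/d = 19.9/2.8 = 7.1071
K_W = (4C−1)/(4C−4) + 0.615/C = 27.429/24.429 + 0.0865 = 1.2093
τ₀ = 8FD/(πd³) = 8·299·19.9/(π·2.8³) = 47600.8/68.964 = 690.22 MPa
τ_max = K·τ₀ = 1.2093 × 690.22 = 834.72 MPa

835 MPa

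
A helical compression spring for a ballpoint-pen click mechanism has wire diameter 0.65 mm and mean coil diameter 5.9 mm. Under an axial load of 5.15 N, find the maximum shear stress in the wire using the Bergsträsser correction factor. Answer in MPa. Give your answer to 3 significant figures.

Spring index C = D/d = 5.9/0.65 = 9.0769
K_B = (4C+2)/(4C−3) = 38.308/33.308 = 1.1501
τ₀ = 8FD/(πd³) = 8·5.15·5.9/(π·0.65³) = 243.08/0.86276 = 281.75 MPa
τ_max = K·τ₀ = 1.1501 × 281.75 = 324.04 MPa

324 MPa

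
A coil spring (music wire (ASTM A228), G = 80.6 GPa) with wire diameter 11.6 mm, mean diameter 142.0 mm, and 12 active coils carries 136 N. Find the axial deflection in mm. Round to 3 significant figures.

k = Gd⁴/(8D³N_a) = (80.6×10³)(11.6⁴)/(8·142.0³·12) = 5.3092 N/mm
δ = F/k = 136 / 5.3092 = 25.616 mm

25.6 mm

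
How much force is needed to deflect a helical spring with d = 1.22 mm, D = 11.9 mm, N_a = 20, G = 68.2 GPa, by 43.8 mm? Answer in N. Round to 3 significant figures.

24.5 N

k = Gd⁴/(8D³N_a) = (68.2×10³)(1.22⁴)/(8·11.9³·20) = 0.56035 N/mm
F = k·δ = 0.56035 × 43.8 = 24.544 N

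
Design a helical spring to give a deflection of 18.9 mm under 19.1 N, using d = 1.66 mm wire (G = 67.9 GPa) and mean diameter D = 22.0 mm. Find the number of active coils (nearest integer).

Required rate k = F/δ = 19.1/18.9 = 1.0106 N/mm
N_a = Gd⁴/(8D³k) = (67.9×10³ × 1.66⁴)/(8 × 22.0³ × 1.0106)
    = 515587 / 86085.4 = 5.989 → 6 coils

6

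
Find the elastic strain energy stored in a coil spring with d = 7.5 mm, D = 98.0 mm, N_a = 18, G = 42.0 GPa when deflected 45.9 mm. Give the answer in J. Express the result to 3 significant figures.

k = Gd⁴/(8D³N_a) = (42.0×10³)(7.5⁴)/(8·98.0³·18) = 0.98051 N/mm
U = ½kδ² = 0.5 × 0.98051 × 45.9² = 1032.9 N·mm = 1.0329 J

1.03 J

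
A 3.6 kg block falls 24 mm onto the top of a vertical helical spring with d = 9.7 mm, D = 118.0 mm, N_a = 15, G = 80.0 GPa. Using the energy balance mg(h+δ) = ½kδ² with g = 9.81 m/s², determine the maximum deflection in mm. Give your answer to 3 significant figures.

k = Gd⁴/(8D³N_a) = (80.0×10³)(9.7⁴)/(8·118.0³·15) = 3.5921 N/mm
W = mg = 3.6 × 9.81 = 35.316 N
½kδ² − Wδ − Wh = 0 → δ = (W + √(W² + 2kWh))/k
δ = (35.316 + √(1247.2 + 6089.23))/3.5921 = (35.316 + 85.653)/3.5921 = 33.676 mm

33.7 mm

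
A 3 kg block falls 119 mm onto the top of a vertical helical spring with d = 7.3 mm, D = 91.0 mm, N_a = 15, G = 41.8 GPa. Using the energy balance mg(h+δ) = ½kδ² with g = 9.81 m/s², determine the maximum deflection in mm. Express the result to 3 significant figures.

k = Gd⁴/(8D³N_a) = (41.8×10³)(7.3⁴)/(8·91.0³·15) = 1.3127 N/mm
W = mg = 3 × 9.81 = 29.43 N
½kδ² − Wδ − Wh = 0 → δ = (W + √(W² + 2kWh))/k
δ = (29.43 + √(866.12 + 9194.53))/1.3127 = (29.43 + 100.3)/1.3127 = 98.83 mm

98.8 mm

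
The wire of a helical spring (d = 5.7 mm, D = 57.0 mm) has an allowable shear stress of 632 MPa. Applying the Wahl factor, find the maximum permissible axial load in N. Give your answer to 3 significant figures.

C = D/d = 57.0/5.7 = 10.0000
K_W = (4C−1)/(4C−4) + 0.615/C = 39.000/36.000 + 0.0615 = 1.1448
τ_max = K·8FD/(πd³) → F_max = τ_allow·πd³/(8DK)
F_max = 632·π·5.7³/(8·57.0·1.1448) = 3.677e+05/522.04 = 704.34 N

704 N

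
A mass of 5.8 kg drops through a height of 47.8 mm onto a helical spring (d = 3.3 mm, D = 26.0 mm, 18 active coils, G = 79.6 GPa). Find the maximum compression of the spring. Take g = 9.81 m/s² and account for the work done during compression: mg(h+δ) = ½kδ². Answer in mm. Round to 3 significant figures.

56.4 mm

k = Gd⁴/(8D³N_a) = (79.6×10³)(3.3⁴)/(8·26.0³·18) = 3.7298 N/mm
W = mg = 5.8 × 9.81 = 56.898 N
½kδ² − Wδ − Wh = 0 → δ = (W + √(W² + 2kWh))/k
δ = (56.898 + √(3237.4 + 20288.1))/3.7298 = (56.898 + 153.38)/3.7298 = 56.378 mm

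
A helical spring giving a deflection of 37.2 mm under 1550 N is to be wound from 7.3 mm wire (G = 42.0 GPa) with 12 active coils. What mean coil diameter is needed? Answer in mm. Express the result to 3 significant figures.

Required rate k = F/δ = 1550/37.2 = 41.667 N/mm
D = (Gd⁴/(8N_a·k))^(1/3) = (42.0×10³·7.3⁴/(8·12·41.667))^(1/3)
  = (29818.2)^(1/3) = 31.0094 mm

31.0 mm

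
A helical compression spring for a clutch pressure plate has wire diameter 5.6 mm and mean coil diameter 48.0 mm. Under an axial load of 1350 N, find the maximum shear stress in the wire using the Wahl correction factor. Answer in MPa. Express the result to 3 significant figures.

1100 MPa

Spring index C = D/d = 48.0/5.6 = 8.5714
K_W = (4C−1)/(4C−4) + 0.615/C = 33.286/30.286 + 0.0717 = 1.1708
τ₀ = 8FD/(πd³) = 8·1350·48.0/(π·5.6³) = 518400/551.71 = 939.62 MPa
τ_max = K·τ₀ = 1.1708 × 939.62 = 1100.1 MPa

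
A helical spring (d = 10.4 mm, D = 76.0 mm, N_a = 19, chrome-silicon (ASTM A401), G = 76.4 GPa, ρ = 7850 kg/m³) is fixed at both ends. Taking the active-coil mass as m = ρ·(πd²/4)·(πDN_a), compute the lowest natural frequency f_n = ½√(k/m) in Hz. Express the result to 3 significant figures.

33.3 Hz

k = Gd⁴/(8D³N_a) = (76.4×10³)(10.4⁴)/(8·76.0³·19) = 13.395 N/mm = 13395 N/m
Wire length L = πDN_a = π·76.0·19 = 4536.5 mm
m = ρ·(πd²/4)·L = 7850 × 84.949×10⁻⁶ m² × 4.5365 m = 3.0251 kg
f_n = ½√(k/m) = 0.5·√(13395/3.0251) = 0.5·√(4427.9) = 33.271 Hz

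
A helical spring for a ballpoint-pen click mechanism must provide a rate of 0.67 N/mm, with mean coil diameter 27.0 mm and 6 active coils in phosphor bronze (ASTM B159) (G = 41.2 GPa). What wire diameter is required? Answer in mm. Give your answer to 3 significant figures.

1.98 mm

d = (8D³N_a·k / G)^(1/4) = (8·27.0³·6·0.67 / (41.2×10³))^0.25
  = (15.364)^0.25 = 1.9798 mm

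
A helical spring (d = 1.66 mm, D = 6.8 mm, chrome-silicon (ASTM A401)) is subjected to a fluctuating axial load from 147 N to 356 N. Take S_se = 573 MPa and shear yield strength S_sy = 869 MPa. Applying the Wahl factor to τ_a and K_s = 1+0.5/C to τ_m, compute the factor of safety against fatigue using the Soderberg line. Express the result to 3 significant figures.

0.457

C = D/d = 6.8/1.66 = 4.0964; K_W = (4C−1)/(4C−4)+0.615/C = 1.3924; K_s = 1+0.5/C = 1.1221
F_a = (F_max−F_min)/2 = 104.5 N; F_m = (F_max+F_min)/2 = 251.5 N
τ_a = K_W·8F_aD/(πd³) = 1.3924 × 395.59 = 550.79 MPa
τ_m = K_s·8F_mD/(πd³) = 1.1221 × 952.06 = 1068.3 MPa
Soderberg: 1/n_f = τ_a/S_se + τ_m/S_sy = 550.79/573 + 1068.3/869 = 0.96125 + 1.22930 = 2.1905
n_f = 1/2.1905 = 0.4565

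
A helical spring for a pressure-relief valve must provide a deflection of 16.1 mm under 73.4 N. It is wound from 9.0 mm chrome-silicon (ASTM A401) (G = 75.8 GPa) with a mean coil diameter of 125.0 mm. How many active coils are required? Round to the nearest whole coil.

7

Required rate k = F/δ = 73.4/16.1 = 4.559 N/mm
N_a = Gd⁴/(8D³k) = (75.8×10³ × 9.0⁴)/(8 × 125.0³ × 4.559)
    = 4.97324e+08 / 7.12345e+07 = 6.982 → 7 coils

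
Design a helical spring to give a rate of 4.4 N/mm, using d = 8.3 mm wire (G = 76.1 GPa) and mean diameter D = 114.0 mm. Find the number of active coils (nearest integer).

N_a = Gd⁴/(8D³k) = (76.1×10³ × 8.3⁴)/(8 × 114.0³ × 4.4)
    = 3.61158e+08 / 5.21503e+07 = 6.925 → 7 coils

7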